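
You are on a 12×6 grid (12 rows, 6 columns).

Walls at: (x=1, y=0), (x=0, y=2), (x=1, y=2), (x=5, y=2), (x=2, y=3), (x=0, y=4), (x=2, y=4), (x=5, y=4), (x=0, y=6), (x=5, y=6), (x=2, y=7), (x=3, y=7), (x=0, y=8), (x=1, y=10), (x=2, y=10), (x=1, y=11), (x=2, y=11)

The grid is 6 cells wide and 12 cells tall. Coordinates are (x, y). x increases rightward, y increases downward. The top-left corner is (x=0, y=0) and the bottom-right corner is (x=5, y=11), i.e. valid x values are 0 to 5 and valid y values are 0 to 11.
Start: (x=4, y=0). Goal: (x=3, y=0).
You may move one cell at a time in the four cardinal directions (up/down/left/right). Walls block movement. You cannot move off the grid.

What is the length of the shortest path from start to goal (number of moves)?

Answer: Shortest path length: 1

Derivation:
BFS from (x=4, y=0) until reaching (x=3, y=0):
  Distance 0: (x=4, y=0)
  Distance 1: (x=3, y=0), (x=5, y=0), (x=4, y=1)  <- goal reached here
One shortest path (1 moves): (x=4, y=0) -> (x=3, y=0)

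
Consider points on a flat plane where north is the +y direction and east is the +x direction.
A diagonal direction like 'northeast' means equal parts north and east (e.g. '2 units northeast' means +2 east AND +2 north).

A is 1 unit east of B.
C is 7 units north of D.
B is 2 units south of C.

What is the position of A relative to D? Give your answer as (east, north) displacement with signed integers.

Answer: A is at (east=1, north=5) relative to D.

Derivation:
Place D at the origin (east=0, north=0).
  C is 7 units north of D: delta (east=+0, north=+7); C at (east=0, north=7).
  B is 2 units south of C: delta (east=+0, north=-2); B at (east=0, north=5).
  A is 1 unit east of B: delta (east=+1, north=+0); A at (east=1, north=5).
Therefore A relative to D: (east=1, north=5).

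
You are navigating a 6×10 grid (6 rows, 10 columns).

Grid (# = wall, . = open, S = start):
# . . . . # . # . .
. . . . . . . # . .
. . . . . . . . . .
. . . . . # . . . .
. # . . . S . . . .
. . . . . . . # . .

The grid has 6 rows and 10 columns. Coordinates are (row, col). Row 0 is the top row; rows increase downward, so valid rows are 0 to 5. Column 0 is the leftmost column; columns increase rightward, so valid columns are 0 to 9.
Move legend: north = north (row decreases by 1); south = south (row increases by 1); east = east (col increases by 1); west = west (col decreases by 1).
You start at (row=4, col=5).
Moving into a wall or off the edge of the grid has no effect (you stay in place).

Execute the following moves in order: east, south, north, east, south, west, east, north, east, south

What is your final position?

Start: (row=4, col=5)
  east (east): (row=4, col=5) -> (row=4, col=6)
  south (south): (row=4, col=6) -> (row=5, col=6)
  north (north): (row=5, col=6) -> (row=4, col=6)
  east (east): (row=4, col=6) -> (row=4, col=7)
  south (south): blocked, stay at (row=4, col=7)
  west (west): (row=4, col=7) -> (row=4, col=6)
  east (east): (row=4, col=6) -> (row=4, col=7)
  north (north): (row=4, col=7) -> (row=3, col=7)
  east (east): (row=3, col=7) -> (row=3, col=8)
  south (south): (row=3, col=8) -> (row=4, col=8)
Final: (row=4, col=8)

Answer: Final position: (row=4, col=8)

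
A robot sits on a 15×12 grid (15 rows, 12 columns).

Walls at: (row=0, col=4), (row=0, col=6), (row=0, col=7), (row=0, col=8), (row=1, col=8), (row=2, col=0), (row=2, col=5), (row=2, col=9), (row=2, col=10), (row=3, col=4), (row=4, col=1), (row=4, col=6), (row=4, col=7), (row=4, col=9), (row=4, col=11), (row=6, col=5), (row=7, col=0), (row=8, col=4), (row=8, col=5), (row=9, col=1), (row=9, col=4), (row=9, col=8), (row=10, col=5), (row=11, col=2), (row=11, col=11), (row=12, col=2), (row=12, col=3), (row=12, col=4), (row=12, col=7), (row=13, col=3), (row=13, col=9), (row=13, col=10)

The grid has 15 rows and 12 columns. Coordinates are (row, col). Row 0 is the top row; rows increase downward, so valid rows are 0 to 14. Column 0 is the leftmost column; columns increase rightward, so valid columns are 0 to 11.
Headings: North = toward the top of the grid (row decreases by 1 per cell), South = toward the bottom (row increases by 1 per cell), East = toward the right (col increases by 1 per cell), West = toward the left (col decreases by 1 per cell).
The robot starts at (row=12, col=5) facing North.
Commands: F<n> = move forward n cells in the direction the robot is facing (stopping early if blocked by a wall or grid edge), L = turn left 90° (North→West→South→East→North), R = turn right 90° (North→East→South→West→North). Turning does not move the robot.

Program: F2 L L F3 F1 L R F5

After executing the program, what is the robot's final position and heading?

Start: (row=12, col=5), facing North
  F2: move forward 1/2 (blocked), now at (row=11, col=5)
  L: turn left, now facing West
  L: turn left, now facing South
  F3: move forward 3, now at (row=14, col=5)
  F1: move forward 0/1 (blocked), now at (row=14, col=5)
  L: turn left, now facing East
  R: turn right, now facing South
  F5: move forward 0/5 (blocked), now at (row=14, col=5)
Final: (row=14, col=5), facing South

Answer: Final position: (row=14, col=5), facing South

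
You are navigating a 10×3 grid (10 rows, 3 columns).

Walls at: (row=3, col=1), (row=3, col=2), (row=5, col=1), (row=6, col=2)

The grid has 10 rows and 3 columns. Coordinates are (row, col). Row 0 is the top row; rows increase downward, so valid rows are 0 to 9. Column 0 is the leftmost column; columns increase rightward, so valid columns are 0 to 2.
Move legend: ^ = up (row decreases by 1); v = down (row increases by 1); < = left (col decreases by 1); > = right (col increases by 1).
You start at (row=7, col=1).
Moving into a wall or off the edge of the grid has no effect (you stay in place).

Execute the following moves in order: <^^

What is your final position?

Answer: Final position: (row=5, col=0)

Derivation:
Start: (row=7, col=1)
  < (left): (row=7, col=1) -> (row=7, col=0)
  ^ (up): (row=7, col=0) -> (row=6, col=0)
  ^ (up): (row=6, col=0) -> (row=5, col=0)
Final: (row=5, col=0)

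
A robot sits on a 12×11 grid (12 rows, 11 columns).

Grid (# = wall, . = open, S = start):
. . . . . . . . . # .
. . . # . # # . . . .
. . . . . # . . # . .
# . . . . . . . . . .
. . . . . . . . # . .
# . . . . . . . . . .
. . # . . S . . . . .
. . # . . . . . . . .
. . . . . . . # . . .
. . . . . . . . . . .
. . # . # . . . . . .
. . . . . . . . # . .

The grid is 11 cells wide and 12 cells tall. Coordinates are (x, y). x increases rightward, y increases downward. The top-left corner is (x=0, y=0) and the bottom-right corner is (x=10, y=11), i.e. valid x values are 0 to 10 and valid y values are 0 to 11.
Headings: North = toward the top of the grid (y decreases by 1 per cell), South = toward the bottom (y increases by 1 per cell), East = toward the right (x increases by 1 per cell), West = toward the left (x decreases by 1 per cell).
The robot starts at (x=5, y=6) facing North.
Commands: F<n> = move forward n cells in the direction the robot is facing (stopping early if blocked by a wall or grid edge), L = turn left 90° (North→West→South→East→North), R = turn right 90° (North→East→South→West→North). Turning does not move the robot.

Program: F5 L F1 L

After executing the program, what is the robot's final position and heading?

Answer: Final position: (x=4, y=3), facing South

Derivation:
Start: (x=5, y=6), facing North
  F5: move forward 3/5 (blocked), now at (x=5, y=3)
  L: turn left, now facing West
  F1: move forward 1, now at (x=4, y=3)
  L: turn left, now facing South
Final: (x=4, y=3), facing South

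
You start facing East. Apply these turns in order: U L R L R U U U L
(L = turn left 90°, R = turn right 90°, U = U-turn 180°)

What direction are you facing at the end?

Answer: Final heading: North

Derivation:
Start: East
  U (U-turn (180°)) -> West
  L (left (90° counter-clockwise)) -> South
  R (right (90° clockwise)) -> West
  L (left (90° counter-clockwise)) -> South
  R (right (90° clockwise)) -> West
  U (U-turn (180°)) -> East
  U (U-turn (180°)) -> West
  U (U-turn (180°)) -> East
  L (left (90° counter-clockwise)) -> North
Final: North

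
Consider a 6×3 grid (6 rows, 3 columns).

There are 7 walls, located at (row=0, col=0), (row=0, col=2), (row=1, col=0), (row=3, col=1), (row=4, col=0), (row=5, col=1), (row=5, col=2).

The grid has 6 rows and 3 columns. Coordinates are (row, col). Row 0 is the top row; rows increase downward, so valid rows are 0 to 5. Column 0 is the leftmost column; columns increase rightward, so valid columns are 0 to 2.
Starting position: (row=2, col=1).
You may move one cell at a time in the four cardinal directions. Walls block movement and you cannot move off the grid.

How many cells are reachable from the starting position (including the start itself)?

Answer: Reachable cells: 10

Derivation:
BFS flood-fill from (row=2, col=1):
  Distance 0: (row=2, col=1)
  Distance 1: (row=1, col=1), (row=2, col=0), (row=2, col=2)
  Distance 2: (row=0, col=1), (row=1, col=2), (row=3, col=0), (row=3, col=2)
  Distance 3: (row=4, col=2)
  Distance 4: (row=4, col=1)
Total reachable: 10 (grid has 11 open cells total)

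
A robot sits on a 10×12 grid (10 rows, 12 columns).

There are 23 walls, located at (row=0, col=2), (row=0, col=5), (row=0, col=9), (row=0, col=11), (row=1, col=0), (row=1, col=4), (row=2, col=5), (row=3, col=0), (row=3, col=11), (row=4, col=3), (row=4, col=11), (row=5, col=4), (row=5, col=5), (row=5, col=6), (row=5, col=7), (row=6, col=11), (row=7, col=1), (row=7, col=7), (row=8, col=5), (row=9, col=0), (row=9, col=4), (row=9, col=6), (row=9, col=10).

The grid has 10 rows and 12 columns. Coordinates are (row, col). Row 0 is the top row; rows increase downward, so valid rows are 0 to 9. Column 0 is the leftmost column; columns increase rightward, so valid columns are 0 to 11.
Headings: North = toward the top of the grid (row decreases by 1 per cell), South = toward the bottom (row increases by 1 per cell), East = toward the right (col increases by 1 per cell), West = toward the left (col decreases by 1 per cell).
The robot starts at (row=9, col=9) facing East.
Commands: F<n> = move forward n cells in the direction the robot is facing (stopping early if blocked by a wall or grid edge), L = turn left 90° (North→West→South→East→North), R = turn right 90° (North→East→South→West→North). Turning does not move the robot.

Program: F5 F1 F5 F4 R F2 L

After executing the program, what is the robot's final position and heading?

Answer: Final position: (row=9, col=9), facing East

Derivation:
Start: (row=9, col=9), facing East
  F5: move forward 0/5 (blocked), now at (row=9, col=9)
  F1: move forward 0/1 (blocked), now at (row=9, col=9)
  F5: move forward 0/5 (blocked), now at (row=9, col=9)
  F4: move forward 0/4 (blocked), now at (row=9, col=9)
  R: turn right, now facing South
  F2: move forward 0/2 (blocked), now at (row=9, col=9)
  L: turn left, now facing East
Final: (row=9, col=9), facing East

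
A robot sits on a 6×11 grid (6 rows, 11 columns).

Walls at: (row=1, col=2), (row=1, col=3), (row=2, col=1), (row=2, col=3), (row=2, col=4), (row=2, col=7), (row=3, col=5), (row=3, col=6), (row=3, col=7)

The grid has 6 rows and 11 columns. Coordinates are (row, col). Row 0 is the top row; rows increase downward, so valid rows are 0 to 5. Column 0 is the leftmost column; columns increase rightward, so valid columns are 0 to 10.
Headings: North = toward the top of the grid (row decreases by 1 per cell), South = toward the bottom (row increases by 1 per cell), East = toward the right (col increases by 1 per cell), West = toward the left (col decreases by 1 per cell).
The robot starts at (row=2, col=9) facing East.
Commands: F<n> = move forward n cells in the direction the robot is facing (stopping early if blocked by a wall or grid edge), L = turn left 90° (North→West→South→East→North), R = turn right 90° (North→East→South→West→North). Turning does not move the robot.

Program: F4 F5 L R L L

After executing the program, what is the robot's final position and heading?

Answer: Final position: (row=2, col=10), facing West

Derivation:
Start: (row=2, col=9), facing East
  F4: move forward 1/4 (blocked), now at (row=2, col=10)
  F5: move forward 0/5 (blocked), now at (row=2, col=10)
  L: turn left, now facing North
  R: turn right, now facing East
  L: turn left, now facing North
  L: turn left, now facing West
Final: (row=2, col=10), facing West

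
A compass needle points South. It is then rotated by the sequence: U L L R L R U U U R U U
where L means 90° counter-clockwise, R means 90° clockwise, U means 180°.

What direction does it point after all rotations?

Answer: Final heading: South

Derivation:
Start: South
  U (U-turn (180°)) -> North
  L (left (90° counter-clockwise)) -> West
  L (left (90° counter-clockwise)) -> South
  R (right (90° clockwise)) -> West
  L (left (90° counter-clockwise)) -> South
  R (right (90° clockwise)) -> West
  U (U-turn (180°)) -> East
  U (U-turn (180°)) -> West
  U (U-turn (180°)) -> East
  R (right (90° clockwise)) -> South
  U (U-turn (180°)) -> North
  U (U-turn (180°)) -> South
Final: South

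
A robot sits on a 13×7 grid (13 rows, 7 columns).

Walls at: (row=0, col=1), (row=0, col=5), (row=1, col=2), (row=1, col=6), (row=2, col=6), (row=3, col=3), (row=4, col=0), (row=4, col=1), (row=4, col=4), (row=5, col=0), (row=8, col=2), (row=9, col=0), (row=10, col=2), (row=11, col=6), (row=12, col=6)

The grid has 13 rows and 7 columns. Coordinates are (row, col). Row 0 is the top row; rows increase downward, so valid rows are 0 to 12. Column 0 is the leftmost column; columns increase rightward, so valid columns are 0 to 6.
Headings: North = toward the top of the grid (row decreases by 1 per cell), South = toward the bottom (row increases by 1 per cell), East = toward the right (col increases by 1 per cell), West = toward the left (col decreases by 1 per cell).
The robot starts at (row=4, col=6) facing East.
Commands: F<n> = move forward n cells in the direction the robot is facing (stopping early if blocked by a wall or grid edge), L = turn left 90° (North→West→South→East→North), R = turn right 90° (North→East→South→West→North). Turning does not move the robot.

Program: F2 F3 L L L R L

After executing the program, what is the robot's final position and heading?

Start: (row=4, col=6), facing East
  F2: move forward 0/2 (blocked), now at (row=4, col=6)
  F3: move forward 0/3 (blocked), now at (row=4, col=6)
  L: turn left, now facing North
  L: turn left, now facing West
  L: turn left, now facing South
  R: turn right, now facing West
  L: turn left, now facing South
Final: (row=4, col=6), facing South

Answer: Final position: (row=4, col=6), facing South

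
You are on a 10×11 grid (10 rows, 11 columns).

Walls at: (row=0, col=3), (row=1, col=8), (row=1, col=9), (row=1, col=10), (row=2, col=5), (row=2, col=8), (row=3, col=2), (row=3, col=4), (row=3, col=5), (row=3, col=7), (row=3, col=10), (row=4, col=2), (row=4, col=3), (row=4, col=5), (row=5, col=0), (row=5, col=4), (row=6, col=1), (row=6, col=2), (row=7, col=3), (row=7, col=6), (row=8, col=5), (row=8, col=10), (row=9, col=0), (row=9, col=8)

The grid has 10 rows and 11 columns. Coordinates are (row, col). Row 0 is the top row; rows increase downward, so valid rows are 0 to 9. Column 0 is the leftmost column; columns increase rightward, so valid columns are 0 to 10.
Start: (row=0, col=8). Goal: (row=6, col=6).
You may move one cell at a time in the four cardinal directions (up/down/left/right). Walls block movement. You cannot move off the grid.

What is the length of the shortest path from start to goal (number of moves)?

BFS from (row=0, col=8) until reaching (row=6, col=6):
  Distance 0: (row=0, col=8)
  Distance 1: (row=0, col=7), (row=0, col=9)
  Distance 2: (row=0, col=6), (row=0, col=10), (row=1, col=7)
  Distance 3: (row=0, col=5), (row=1, col=6), (row=2, col=7)
  Distance 4: (row=0, col=4), (row=1, col=5), (row=2, col=6)
  Distance 5: (row=1, col=4), (row=3, col=6)
  Distance 6: (row=1, col=3), (row=2, col=4), (row=4, col=6)
  Distance 7: (row=1, col=2), (row=2, col=3), (row=4, col=7), (row=5, col=6)
  Distance 8: (row=0, col=2), (row=1, col=1), (row=2, col=2), (row=3, col=3), (row=4, col=8), (row=5, col=5), (row=5, col=7), (row=6, col=6)  <- goal reached here
One shortest path (8 moves): (row=0, col=8) -> (row=0, col=7) -> (row=0, col=6) -> (row=1, col=6) -> (row=2, col=6) -> (row=3, col=6) -> (row=4, col=6) -> (row=5, col=6) -> (row=6, col=6)

Answer: Shortest path length: 8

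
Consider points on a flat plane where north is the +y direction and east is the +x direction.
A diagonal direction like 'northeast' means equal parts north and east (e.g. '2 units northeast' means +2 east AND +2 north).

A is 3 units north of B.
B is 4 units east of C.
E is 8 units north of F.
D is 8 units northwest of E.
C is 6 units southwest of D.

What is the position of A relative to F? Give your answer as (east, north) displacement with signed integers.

Answer: A is at (east=-10, north=13) relative to F.

Derivation:
Place F at the origin (east=0, north=0).
  E is 8 units north of F: delta (east=+0, north=+8); E at (east=0, north=8).
  D is 8 units northwest of E: delta (east=-8, north=+8); D at (east=-8, north=16).
  C is 6 units southwest of D: delta (east=-6, north=-6); C at (east=-14, north=10).
  B is 4 units east of C: delta (east=+4, north=+0); B at (east=-10, north=10).
  A is 3 units north of B: delta (east=+0, north=+3); A at (east=-10, north=13).
Therefore A relative to F: (east=-10, north=13).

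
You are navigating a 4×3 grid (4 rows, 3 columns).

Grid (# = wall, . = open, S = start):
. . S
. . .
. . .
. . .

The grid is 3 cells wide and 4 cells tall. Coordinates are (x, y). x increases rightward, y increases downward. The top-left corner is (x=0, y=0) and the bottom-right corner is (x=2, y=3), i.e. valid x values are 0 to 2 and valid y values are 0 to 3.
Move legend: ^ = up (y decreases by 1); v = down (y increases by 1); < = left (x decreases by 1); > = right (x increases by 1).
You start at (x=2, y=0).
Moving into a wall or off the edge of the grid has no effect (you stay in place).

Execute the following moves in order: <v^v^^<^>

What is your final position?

Start: (x=2, y=0)
  < (left): (x=2, y=0) -> (x=1, y=0)
  v (down): (x=1, y=0) -> (x=1, y=1)
  ^ (up): (x=1, y=1) -> (x=1, y=0)
  v (down): (x=1, y=0) -> (x=1, y=1)
  ^ (up): (x=1, y=1) -> (x=1, y=0)
  ^ (up): blocked, stay at (x=1, y=0)
  < (left): (x=1, y=0) -> (x=0, y=0)
  ^ (up): blocked, stay at (x=0, y=0)
  > (right): (x=0, y=0) -> (x=1, y=0)
Final: (x=1, y=0)

Answer: Final position: (x=1, y=0)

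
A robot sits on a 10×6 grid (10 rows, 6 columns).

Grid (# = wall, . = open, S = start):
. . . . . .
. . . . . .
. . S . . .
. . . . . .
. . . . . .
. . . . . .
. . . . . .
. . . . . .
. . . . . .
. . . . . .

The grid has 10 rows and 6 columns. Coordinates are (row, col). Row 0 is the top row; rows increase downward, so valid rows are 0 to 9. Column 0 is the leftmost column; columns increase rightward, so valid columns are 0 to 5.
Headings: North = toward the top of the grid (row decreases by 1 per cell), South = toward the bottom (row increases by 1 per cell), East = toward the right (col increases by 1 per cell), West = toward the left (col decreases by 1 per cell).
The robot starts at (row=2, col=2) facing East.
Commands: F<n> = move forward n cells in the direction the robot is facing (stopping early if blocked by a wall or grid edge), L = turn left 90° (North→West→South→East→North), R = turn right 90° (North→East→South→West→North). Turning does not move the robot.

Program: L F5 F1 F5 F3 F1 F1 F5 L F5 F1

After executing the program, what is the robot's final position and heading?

Answer: Final position: (row=0, col=0), facing West

Derivation:
Start: (row=2, col=2), facing East
  L: turn left, now facing North
  F5: move forward 2/5 (blocked), now at (row=0, col=2)
  F1: move forward 0/1 (blocked), now at (row=0, col=2)
  F5: move forward 0/5 (blocked), now at (row=0, col=2)
  F3: move forward 0/3 (blocked), now at (row=0, col=2)
  F1: move forward 0/1 (blocked), now at (row=0, col=2)
  F1: move forward 0/1 (blocked), now at (row=0, col=2)
  F5: move forward 0/5 (blocked), now at (row=0, col=2)
  L: turn left, now facing West
  F5: move forward 2/5 (blocked), now at (row=0, col=0)
  F1: move forward 0/1 (blocked), now at (row=0, col=0)
Final: (row=0, col=0), facing West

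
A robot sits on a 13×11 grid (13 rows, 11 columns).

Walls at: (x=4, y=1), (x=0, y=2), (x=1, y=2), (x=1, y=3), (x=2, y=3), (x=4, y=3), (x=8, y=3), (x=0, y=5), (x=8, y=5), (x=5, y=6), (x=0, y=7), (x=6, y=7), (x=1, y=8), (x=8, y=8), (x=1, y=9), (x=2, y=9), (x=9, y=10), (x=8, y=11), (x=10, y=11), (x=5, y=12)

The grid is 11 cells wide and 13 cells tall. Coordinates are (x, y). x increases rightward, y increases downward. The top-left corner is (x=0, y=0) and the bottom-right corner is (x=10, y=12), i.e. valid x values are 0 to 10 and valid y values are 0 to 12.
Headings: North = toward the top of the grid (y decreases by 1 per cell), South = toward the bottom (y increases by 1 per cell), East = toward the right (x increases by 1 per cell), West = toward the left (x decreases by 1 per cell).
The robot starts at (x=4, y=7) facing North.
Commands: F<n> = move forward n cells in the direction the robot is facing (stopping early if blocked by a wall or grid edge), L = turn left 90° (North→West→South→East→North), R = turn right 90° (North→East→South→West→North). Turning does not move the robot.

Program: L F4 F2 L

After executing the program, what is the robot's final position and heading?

Start: (x=4, y=7), facing North
  L: turn left, now facing West
  F4: move forward 3/4 (blocked), now at (x=1, y=7)
  F2: move forward 0/2 (blocked), now at (x=1, y=7)
  L: turn left, now facing South
Final: (x=1, y=7), facing South

Answer: Final position: (x=1, y=7), facing South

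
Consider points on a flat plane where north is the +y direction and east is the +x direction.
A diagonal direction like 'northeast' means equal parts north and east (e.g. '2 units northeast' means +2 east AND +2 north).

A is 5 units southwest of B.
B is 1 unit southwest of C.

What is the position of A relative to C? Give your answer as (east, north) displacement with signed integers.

Place C at the origin (east=0, north=0).
  B is 1 unit southwest of C: delta (east=-1, north=-1); B at (east=-1, north=-1).
  A is 5 units southwest of B: delta (east=-5, north=-5); A at (east=-6, north=-6).
Therefore A relative to C: (east=-6, north=-6).

Answer: A is at (east=-6, north=-6) relative to C.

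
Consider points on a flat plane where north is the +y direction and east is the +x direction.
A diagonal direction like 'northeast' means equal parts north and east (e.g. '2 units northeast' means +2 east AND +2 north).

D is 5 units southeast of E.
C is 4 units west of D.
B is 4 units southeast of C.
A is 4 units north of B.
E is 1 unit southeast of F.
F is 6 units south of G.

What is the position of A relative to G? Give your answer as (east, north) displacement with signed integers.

Answer: A is at (east=6, north=-12) relative to G.

Derivation:
Place G at the origin (east=0, north=0).
  F is 6 units south of G: delta (east=+0, north=-6); F at (east=0, north=-6).
  E is 1 unit southeast of F: delta (east=+1, north=-1); E at (east=1, north=-7).
  D is 5 units southeast of E: delta (east=+5, north=-5); D at (east=6, north=-12).
  C is 4 units west of D: delta (east=-4, north=+0); C at (east=2, north=-12).
  B is 4 units southeast of C: delta (east=+4, north=-4); B at (east=6, north=-16).
  A is 4 units north of B: delta (east=+0, north=+4); A at (east=6, north=-12).
Therefore A relative to G: (east=6, north=-12).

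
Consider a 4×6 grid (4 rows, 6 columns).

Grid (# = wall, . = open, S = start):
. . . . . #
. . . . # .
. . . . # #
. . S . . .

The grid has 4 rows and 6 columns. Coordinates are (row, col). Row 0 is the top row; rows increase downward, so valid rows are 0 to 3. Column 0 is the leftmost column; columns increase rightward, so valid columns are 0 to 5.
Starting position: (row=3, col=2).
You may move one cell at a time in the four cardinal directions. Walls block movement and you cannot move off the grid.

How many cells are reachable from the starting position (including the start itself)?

BFS flood-fill from (row=3, col=2):
  Distance 0: (row=3, col=2)
  Distance 1: (row=2, col=2), (row=3, col=1), (row=3, col=3)
  Distance 2: (row=1, col=2), (row=2, col=1), (row=2, col=3), (row=3, col=0), (row=3, col=4)
  Distance 3: (row=0, col=2), (row=1, col=1), (row=1, col=3), (row=2, col=0), (row=3, col=5)
  Distance 4: (row=0, col=1), (row=0, col=3), (row=1, col=0)
  Distance 5: (row=0, col=0), (row=0, col=4)
Total reachable: 19 (grid has 20 open cells total)

Answer: Reachable cells: 19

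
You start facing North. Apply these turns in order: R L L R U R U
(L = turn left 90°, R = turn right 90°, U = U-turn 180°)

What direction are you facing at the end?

Start: North
  R (right (90° clockwise)) -> East
  L (left (90° counter-clockwise)) -> North
  L (left (90° counter-clockwise)) -> West
  R (right (90° clockwise)) -> North
  U (U-turn (180°)) -> South
  R (right (90° clockwise)) -> West
  U (U-turn (180°)) -> East
Final: East

Answer: Final heading: East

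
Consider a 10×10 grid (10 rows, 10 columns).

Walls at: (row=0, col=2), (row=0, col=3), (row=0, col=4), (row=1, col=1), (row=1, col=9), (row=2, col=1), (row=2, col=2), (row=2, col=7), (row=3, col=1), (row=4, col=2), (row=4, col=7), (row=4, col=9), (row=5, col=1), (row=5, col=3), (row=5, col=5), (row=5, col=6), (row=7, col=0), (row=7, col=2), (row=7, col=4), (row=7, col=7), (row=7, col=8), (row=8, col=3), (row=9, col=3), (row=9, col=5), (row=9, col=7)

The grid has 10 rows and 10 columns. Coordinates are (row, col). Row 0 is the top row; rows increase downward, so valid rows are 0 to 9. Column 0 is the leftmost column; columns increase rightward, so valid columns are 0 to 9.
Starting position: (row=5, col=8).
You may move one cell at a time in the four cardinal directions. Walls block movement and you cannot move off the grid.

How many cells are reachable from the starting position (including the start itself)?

BFS flood-fill from (row=5, col=8):
  Distance 0: (row=5, col=8)
  Distance 1: (row=4, col=8), (row=5, col=7), (row=5, col=9), (row=6, col=8)
  Distance 2: (row=3, col=8), (row=6, col=7), (row=6, col=9)
  Distance 3: (row=2, col=8), (row=3, col=7), (row=3, col=9), (row=6, col=6), (row=7, col=9)
  Distance 4: (row=1, col=8), (row=2, col=9), (row=3, col=6), (row=6, col=5), (row=7, col=6), (row=8, col=9)
  Distance 5: (row=0, col=8), (row=1, col=7), (row=2, col=6), (row=3, col=5), (row=4, col=6), (row=6, col=4), (row=7, col=5), (row=8, col=6), (row=8, col=8), (row=9, col=9)
  Distance 6: (row=0, col=7), (row=0, col=9), (row=1, col=6), (row=2, col=5), (row=3, col=4), (row=4, col=5), (row=5, col=4), (row=6, col=3), (row=8, col=5), (row=8, col=7), (row=9, col=6), (row=9, col=8)
  Distance 7: (row=0, col=6), (row=1, col=5), (row=2, col=4), (row=3, col=3), (row=4, col=4), (row=6, col=2), (row=7, col=3), (row=8, col=4)
  Distance 8: (row=0, col=5), (row=1, col=4), (row=2, col=3), (row=3, col=2), (row=4, col=3), (row=5, col=2), (row=6, col=1), (row=9, col=4)
  Distance 9: (row=1, col=3), (row=6, col=0), (row=7, col=1)
  Distance 10: (row=1, col=2), (row=5, col=0), (row=8, col=1)
  Distance 11: (row=4, col=0), (row=8, col=0), (row=8, col=2), (row=9, col=1)
  Distance 12: (row=3, col=0), (row=4, col=1), (row=9, col=0), (row=9, col=2)
  Distance 13: (row=2, col=0)
  Distance 14: (row=1, col=0)
  Distance 15: (row=0, col=0)
  Distance 16: (row=0, col=1)
Total reachable: 75 (grid has 75 open cells total)

Answer: Reachable cells: 75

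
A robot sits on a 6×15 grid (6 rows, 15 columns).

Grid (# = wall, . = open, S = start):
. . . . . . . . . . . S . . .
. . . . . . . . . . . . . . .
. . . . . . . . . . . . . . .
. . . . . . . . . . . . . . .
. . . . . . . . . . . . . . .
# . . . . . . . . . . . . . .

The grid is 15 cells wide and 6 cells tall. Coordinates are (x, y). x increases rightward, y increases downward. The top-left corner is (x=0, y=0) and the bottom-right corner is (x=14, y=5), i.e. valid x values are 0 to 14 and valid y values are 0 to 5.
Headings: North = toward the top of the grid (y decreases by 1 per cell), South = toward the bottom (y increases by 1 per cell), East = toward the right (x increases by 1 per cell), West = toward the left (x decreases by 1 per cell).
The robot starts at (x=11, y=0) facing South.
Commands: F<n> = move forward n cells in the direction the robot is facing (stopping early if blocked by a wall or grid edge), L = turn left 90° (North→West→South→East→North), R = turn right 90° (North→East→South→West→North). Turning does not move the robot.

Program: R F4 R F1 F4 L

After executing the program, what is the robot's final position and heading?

Start: (x=11, y=0), facing South
  R: turn right, now facing West
  F4: move forward 4, now at (x=7, y=0)
  R: turn right, now facing North
  F1: move forward 0/1 (blocked), now at (x=7, y=0)
  F4: move forward 0/4 (blocked), now at (x=7, y=0)
  L: turn left, now facing West
Final: (x=7, y=0), facing West

Answer: Final position: (x=7, y=0), facing West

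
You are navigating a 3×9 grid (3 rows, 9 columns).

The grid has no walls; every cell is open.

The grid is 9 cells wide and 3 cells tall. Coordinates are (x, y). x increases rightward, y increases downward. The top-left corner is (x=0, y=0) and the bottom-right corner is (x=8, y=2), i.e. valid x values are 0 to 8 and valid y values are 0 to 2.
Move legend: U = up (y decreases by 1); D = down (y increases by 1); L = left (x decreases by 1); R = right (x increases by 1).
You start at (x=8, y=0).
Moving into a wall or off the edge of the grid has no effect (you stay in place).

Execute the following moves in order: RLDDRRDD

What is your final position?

Answer: Final position: (x=8, y=2)

Derivation:
Start: (x=8, y=0)
  R (right): blocked, stay at (x=8, y=0)
  L (left): (x=8, y=0) -> (x=7, y=0)
  D (down): (x=7, y=0) -> (x=7, y=1)
  D (down): (x=7, y=1) -> (x=7, y=2)
  R (right): (x=7, y=2) -> (x=8, y=2)
  R (right): blocked, stay at (x=8, y=2)
  D (down): blocked, stay at (x=8, y=2)
  D (down): blocked, stay at (x=8, y=2)
Final: (x=8, y=2)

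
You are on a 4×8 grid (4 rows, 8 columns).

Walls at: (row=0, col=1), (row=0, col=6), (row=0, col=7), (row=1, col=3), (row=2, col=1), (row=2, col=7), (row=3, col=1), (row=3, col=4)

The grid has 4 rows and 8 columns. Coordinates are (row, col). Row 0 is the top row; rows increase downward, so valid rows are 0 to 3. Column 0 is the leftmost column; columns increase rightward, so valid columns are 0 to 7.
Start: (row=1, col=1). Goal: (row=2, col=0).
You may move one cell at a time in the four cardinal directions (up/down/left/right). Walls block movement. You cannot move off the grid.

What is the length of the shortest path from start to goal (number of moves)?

Answer: Shortest path length: 2

Derivation:
BFS from (row=1, col=1) until reaching (row=2, col=0):
  Distance 0: (row=1, col=1)
  Distance 1: (row=1, col=0), (row=1, col=2)
  Distance 2: (row=0, col=0), (row=0, col=2), (row=2, col=0), (row=2, col=2)  <- goal reached here
One shortest path (2 moves): (row=1, col=1) -> (row=1, col=0) -> (row=2, col=0)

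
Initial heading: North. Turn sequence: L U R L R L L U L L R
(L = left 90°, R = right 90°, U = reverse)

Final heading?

Answer: Final heading: East

Derivation:
Start: North
  L (left (90° counter-clockwise)) -> West
  U (U-turn (180°)) -> East
  R (right (90° clockwise)) -> South
  L (left (90° counter-clockwise)) -> East
  R (right (90° clockwise)) -> South
  L (left (90° counter-clockwise)) -> East
  L (left (90° counter-clockwise)) -> North
  U (U-turn (180°)) -> South
  L (left (90° counter-clockwise)) -> East
  L (left (90° counter-clockwise)) -> North
  R (right (90° clockwise)) -> East
Final: East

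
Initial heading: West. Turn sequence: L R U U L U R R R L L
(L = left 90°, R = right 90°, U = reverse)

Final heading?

Answer: Final heading: East

Derivation:
Start: West
  L (left (90° counter-clockwise)) -> South
  R (right (90° clockwise)) -> West
  U (U-turn (180°)) -> East
  U (U-turn (180°)) -> West
  L (left (90° counter-clockwise)) -> South
  U (U-turn (180°)) -> North
  R (right (90° clockwise)) -> East
  R (right (90° clockwise)) -> South
  R (right (90° clockwise)) -> West
  L (left (90° counter-clockwise)) -> South
  L (left (90° counter-clockwise)) -> East
Final: East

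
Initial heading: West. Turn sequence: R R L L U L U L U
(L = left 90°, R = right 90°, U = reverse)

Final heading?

Answer: Final heading: West

Derivation:
Start: West
  R (right (90° clockwise)) -> North
  R (right (90° clockwise)) -> East
  L (left (90° counter-clockwise)) -> North
  L (left (90° counter-clockwise)) -> West
  U (U-turn (180°)) -> East
  L (left (90° counter-clockwise)) -> North
  U (U-turn (180°)) -> South
  L (left (90° counter-clockwise)) -> East
  U (U-turn (180°)) -> West
Final: West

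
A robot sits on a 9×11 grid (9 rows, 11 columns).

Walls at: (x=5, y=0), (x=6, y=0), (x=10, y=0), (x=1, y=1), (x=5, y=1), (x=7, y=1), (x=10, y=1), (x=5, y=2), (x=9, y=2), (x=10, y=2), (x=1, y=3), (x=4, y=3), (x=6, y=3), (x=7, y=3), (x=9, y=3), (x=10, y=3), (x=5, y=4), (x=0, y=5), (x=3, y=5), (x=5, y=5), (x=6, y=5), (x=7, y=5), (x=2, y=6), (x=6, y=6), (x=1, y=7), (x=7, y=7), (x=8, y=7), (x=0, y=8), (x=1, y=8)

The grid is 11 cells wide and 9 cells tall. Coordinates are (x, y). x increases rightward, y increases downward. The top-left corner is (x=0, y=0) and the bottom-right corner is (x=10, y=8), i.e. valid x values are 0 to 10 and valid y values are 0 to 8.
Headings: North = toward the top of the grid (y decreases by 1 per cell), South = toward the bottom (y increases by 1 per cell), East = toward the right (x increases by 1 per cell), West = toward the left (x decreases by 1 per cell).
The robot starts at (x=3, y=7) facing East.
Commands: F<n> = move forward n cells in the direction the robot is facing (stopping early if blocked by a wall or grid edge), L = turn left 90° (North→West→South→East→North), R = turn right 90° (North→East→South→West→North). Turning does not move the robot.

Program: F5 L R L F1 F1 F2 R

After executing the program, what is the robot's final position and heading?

Answer: Final position: (x=6, y=7), facing East

Derivation:
Start: (x=3, y=7), facing East
  F5: move forward 3/5 (blocked), now at (x=6, y=7)
  L: turn left, now facing North
  R: turn right, now facing East
  L: turn left, now facing North
  F1: move forward 0/1 (blocked), now at (x=6, y=7)
  F1: move forward 0/1 (blocked), now at (x=6, y=7)
  F2: move forward 0/2 (blocked), now at (x=6, y=7)
  R: turn right, now facing East
Final: (x=6, y=7), facing East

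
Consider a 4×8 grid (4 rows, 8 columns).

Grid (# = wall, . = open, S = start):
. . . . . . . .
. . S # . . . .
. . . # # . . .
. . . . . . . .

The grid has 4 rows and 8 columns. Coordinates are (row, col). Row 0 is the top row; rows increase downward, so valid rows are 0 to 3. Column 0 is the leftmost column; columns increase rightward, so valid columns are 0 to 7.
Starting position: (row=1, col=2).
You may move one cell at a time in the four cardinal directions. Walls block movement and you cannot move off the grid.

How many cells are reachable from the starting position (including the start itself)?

BFS flood-fill from (row=1, col=2):
  Distance 0: (row=1, col=2)
  Distance 1: (row=0, col=2), (row=1, col=1), (row=2, col=2)
  Distance 2: (row=0, col=1), (row=0, col=3), (row=1, col=0), (row=2, col=1), (row=3, col=2)
  Distance 3: (row=0, col=0), (row=0, col=4), (row=2, col=0), (row=3, col=1), (row=3, col=3)
  Distance 4: (row=0, col=5), (row=1, col=4), (row=3, col=0), (row=3, col=4)
  Distance 5: (row=0, col=6), (row=1, col=5), (row=3, col=5)
  Distance 6: (row=0, col=7), (row=1, col=6), (row=2, col=5), (row=3, col=6)
  Distance 7: (row=1, col=7), (row=2, col=6), (row=3, col=7)
  Distance 8: (row=2, col=7)
Total reachable: 29 (grid has 29 open cells total)

Answer: Reachable cells: 29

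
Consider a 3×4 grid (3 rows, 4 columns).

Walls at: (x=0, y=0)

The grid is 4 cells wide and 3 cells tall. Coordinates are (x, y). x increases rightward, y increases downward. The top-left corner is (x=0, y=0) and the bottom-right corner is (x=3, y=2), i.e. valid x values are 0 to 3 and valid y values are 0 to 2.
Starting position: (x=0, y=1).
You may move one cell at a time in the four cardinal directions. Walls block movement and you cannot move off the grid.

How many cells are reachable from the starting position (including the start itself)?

Answer: Reachable cells: 11

Derivation:
BFS flood-fill from (x=0, y=1):
  Distance 0: (x=0, y=1)
  Distance 1: (x=1, y=1), (x=0, y=2)
  Distance 2: (x=1, y=0), (x=2, y=1), (x=1, y=2)
  Distance 3: (x=2, y=0), (x=3, y=1), (x=2, y=2)
  Distance 4: (x=3, y=0), (x=3, y=2)
Total reachable: 11 (grid has 11 open cells total)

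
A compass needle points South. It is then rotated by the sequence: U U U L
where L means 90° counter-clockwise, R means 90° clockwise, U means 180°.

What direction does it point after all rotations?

Answer: Final heading: West

Derivation:
Start: South
  U (U-turn (180°)) -> North
  U (U-turn (180°)) -> South
  U (U-turn (180°)) -> North
  L (left (90° counter-clockwise)) -> West
Final: West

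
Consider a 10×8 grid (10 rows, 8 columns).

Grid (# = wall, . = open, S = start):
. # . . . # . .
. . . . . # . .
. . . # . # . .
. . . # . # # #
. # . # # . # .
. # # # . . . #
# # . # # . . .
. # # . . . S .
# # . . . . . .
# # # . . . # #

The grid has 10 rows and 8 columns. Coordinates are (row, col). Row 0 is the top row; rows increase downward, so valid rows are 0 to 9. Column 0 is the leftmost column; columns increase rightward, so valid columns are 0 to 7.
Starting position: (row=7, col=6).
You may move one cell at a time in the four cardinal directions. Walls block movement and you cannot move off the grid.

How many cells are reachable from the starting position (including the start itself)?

BFS flood-fill from (row=7, col=6):
  Distance 0: (row=7, col=6)
  Distance 1: (row=6, col=6), (row=7, col=5), (row=7, col=7), (row=8, col=6)
  Distance 2: (row=5, col=6), (row=6, col=5), (row=6, col=7), (row=7, col=4), (row=8, col=5), (row=8, col=7)
  Distance 3: (row=5, col=5), (row=7, col=3), (row=8, col=4), (row=9, col=5)
  Distance 4: (row=4, col=5), (row=5, col=4), (row=8, col=3), (row=9, col=4)
  Distance 5: (row=8, col=2), (row=9, col=3)
Total reachable: 21 (grid has 50 open cells total)

Answer: Reachable cells: 21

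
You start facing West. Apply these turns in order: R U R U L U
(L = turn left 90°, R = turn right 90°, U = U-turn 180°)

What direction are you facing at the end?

Answer: Final heading: South

Derivation:
Start: West
  R (right (90° clockwise)) -> North
  U (U-turn (180°)) -> South
  R (right (90° clockwise)) -> West
  U (U-turn (180°)) -> East
  L (left (90° counter-clockwise)) -> North
  U (U-turn (180°)) -> South
Final: South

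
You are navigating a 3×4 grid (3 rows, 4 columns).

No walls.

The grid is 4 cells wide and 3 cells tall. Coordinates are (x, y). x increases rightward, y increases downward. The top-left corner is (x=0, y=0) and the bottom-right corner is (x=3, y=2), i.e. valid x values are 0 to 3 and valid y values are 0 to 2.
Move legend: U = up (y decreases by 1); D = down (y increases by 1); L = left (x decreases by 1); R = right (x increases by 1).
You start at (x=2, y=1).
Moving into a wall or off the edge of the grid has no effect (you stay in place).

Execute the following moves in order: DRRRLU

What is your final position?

Answer: Final position: (x=2, y=1)

Derivation:
Start: (x=2, y=1)
  D (down): (x=2, y=1) -> (x=2, y=2)
  R (right): (x=2, y=2) -> (x=3, y=2)
  R (right): blocked, stay at (x=3, y=2)
  R (right): blocked, stay at (x=3, y=2)
  L (left): (x=3, y=2) -> (x=2, y=2)
  U (up): (x=2, y=2) -> (x=2, y=1)
Final: (x=2, y=1)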